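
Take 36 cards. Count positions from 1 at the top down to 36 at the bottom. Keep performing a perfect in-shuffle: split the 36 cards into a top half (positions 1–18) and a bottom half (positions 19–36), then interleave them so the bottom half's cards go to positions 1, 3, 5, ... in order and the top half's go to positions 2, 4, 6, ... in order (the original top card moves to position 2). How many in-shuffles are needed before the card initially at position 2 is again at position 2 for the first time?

Follow position 2 under repeated in-shuffles:
2 → 4 → 8 → 16 → 32 → 27 → 17 → 34 → ... → 2 (length 36)
It first returns after 36 in-shuffles.

36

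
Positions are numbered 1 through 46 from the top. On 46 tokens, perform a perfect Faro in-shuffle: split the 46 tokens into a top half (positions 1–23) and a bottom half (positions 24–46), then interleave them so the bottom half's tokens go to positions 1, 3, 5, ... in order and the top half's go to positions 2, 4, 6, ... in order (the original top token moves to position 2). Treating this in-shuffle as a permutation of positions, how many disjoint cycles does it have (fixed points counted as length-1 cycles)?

2

Trace each unvisited position around until it returns:
(1 2 4 8 16 32 ... len 23) (5 10 20 40 33 19 ... len 23)
2 cycles in total.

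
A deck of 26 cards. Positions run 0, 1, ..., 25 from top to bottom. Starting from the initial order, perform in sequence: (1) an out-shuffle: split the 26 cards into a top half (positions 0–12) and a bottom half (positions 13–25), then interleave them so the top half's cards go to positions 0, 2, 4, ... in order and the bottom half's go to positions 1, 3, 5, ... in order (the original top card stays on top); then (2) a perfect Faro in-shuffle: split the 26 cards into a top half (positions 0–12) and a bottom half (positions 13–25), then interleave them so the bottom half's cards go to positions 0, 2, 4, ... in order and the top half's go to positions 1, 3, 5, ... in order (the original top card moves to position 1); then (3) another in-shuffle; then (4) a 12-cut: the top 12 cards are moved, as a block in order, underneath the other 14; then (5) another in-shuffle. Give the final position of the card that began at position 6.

Track the card from position 6 forward through each operation:
  after op 1 (out-shuffle): 6 → 12
  after op 2 (in-shuffle): 12 → 25
  after op 3 (in-shuffle): 25 → 24
  after op 4 (cut 12): 24 → 12
  after op 5 (in-shuffle): 12 → 25

25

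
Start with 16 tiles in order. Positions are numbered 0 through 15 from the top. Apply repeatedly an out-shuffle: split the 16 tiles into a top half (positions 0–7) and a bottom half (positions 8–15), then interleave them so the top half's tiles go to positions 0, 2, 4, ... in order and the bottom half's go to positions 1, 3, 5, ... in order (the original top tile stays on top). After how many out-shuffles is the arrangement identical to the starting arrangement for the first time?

4

The out-shuffle permutes the 16 positions with cycle lengths [1, 1, 2, 4, 4, 4].
Every tile is home exactly when every cycle has completed a whole number of laps, i.e. after lcm(1, 2, 4) = 4 out-shuffles.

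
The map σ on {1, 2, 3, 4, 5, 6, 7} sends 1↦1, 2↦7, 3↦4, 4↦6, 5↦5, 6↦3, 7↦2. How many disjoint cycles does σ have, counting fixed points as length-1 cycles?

4

Cycle decomposition: (1) (2 7) (3 4 6) (5).
4 cycles.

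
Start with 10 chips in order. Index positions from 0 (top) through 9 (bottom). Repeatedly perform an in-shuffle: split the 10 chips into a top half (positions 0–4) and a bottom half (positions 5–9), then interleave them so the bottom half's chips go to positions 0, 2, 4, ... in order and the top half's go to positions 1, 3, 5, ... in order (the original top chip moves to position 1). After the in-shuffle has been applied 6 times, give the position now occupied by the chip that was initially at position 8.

Track the chip's position through each in-shuffle:
8 → 6 → 2 → 5 → 0 → 1 → 3

3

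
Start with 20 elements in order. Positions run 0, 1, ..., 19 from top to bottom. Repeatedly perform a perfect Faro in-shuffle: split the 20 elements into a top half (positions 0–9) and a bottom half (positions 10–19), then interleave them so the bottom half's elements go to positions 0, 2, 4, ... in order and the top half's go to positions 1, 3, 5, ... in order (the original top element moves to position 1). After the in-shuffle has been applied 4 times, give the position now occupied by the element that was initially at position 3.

Track the element's position through each in-shuffle:
3 → 7 → 15 → 10 → 0

0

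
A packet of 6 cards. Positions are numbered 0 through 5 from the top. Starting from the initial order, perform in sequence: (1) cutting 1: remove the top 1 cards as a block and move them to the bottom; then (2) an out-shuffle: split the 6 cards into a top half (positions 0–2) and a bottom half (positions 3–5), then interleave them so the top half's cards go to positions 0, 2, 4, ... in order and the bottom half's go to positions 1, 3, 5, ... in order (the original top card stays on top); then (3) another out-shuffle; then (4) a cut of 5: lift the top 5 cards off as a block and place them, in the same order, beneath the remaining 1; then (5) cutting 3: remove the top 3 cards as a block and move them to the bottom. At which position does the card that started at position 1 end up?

4

Track the card from position 1 forward through each operation:
  after op 1 (cut 1): 1 → 0
  after op 2 (out-shuffle): 0 → 0
  after op 3 (out-shuffle): 0 → 0
  after op 4 (cut 5): 0 → 1
  after op 5 (cut 3): 1 → 4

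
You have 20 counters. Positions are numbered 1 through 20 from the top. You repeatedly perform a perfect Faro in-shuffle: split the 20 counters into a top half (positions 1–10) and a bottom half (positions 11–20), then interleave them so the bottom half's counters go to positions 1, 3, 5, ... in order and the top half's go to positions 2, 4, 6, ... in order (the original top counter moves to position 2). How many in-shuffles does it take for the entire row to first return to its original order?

6

The in-shuffle permutes the 20 positions with cycle lengths [2, 3, 3, 6, 6].
Every counter is home exactly when every cycle has completed a whole number of laps, i.e. after lcm(2, 3, 6) = 6 in-shuffles.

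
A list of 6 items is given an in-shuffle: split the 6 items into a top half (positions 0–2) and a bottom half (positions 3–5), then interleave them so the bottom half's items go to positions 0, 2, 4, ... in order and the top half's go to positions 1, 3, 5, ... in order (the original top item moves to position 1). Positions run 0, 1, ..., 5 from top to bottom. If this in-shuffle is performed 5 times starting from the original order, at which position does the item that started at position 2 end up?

Track the item's position through each in-shuffle:
2 → 5 → 4 → 2 → 5 → 4

4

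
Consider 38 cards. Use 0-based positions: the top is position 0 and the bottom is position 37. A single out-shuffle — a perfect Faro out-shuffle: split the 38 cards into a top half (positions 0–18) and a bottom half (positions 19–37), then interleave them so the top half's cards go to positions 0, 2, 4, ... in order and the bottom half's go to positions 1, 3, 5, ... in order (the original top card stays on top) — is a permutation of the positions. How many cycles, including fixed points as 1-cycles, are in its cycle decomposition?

3

Trace each unvisited position around until it returns:
(0) (1 2 4 8 16 32 ... len 36) (37)
3 cycles in total.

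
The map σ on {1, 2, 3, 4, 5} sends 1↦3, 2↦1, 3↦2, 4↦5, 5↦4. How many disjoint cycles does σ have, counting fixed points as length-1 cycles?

Cycle decomposition: (1 3 2) (4 5).
2 cycles.

2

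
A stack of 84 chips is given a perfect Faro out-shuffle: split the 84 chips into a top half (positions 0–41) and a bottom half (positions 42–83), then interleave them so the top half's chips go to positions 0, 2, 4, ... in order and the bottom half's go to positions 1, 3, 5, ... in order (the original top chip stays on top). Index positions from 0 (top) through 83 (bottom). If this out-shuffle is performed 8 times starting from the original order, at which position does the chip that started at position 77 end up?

41

Track the chip's position through each out-shuffle:
77 → 71 → 59 → 35 → 70 → 57 → 31 → 62 → 41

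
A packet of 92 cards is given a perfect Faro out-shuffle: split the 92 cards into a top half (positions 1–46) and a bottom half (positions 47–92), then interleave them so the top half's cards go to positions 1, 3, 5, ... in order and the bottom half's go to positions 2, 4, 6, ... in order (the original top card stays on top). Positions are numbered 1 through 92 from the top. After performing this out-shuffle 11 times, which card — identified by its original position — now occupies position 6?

11

Work backwards from position 6, undoing one out-shuffle at a time:
6 ← 49 ← 25 ← 13 ← 7 ← 4 ← 48 ← 70 ← 81 ← 41 ← 21 ← 11
So the card now at position 6 started at position 11.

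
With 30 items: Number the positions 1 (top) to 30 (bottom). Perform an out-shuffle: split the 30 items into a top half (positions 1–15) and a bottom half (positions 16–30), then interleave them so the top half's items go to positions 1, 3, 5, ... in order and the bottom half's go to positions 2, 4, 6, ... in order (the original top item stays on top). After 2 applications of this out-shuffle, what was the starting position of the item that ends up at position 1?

Work backwards from position 1, undoing one out-shuffle at a time:
1 ← 1 ← 1
So the item now at position 1 started at position 1.

1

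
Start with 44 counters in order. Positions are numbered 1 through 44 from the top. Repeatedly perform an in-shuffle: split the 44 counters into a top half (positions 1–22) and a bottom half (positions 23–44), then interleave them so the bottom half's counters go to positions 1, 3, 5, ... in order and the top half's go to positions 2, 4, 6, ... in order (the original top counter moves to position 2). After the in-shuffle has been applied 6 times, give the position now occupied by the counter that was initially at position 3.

12

Track the counter's position through each in-shuffle:
3 → 6 → 12 → 24 → 3 → 6 → 12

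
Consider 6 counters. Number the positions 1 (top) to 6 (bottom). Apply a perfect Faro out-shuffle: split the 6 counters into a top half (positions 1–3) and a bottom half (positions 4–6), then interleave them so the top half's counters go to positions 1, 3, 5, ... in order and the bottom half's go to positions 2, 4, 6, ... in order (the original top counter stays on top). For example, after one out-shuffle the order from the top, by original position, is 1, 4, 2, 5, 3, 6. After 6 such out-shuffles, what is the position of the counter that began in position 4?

Track the counter's position through each out-shuffle:
4 → 2 → 3 → 5 → 4 → 2 → 3

3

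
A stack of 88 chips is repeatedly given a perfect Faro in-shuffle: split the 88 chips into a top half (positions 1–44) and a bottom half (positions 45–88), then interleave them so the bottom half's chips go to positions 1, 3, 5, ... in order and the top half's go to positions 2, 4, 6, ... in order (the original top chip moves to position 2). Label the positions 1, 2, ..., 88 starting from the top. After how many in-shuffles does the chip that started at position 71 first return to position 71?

11

Follow position 71 under repeated in-shuffles:
71 → 53 → 17 → 34 → 68 → 47 → 5 → 10 → 20 → 40 → 80 → 71
It first returns after 11 in-shuffles.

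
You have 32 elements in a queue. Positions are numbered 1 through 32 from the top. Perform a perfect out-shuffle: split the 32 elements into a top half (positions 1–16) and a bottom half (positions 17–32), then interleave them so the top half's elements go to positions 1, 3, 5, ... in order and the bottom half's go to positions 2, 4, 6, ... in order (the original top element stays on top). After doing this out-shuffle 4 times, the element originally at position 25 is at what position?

13

Track the element's position through each out-shuffle:
25 → 18 → 4 → 7 → 13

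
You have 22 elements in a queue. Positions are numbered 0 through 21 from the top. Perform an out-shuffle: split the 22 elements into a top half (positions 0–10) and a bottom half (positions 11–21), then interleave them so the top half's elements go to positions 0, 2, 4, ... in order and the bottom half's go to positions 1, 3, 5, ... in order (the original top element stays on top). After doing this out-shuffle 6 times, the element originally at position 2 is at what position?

2

Track the element's position through each out-shuffle:
2 → 4 → 8 → 16 → 11 → 1 → 2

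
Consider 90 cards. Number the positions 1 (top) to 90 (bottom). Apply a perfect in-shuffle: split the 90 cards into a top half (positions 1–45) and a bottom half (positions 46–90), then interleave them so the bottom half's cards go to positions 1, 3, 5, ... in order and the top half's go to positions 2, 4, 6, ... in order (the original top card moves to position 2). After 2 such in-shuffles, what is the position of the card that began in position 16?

Track the card's position through each in-shuffle:
16 → 32 → 64

64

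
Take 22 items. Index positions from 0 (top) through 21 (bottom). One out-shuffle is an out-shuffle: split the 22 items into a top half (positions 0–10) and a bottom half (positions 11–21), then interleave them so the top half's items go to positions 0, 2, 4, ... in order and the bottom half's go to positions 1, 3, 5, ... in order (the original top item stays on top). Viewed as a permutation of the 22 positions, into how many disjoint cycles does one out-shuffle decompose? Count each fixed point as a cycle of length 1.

Trace each unvisited position around until it returns:
(0) (1 2 4 8 16 11) (3 6 12) (5 10 20 19 17 13) (7 14) (9 18 15) (21)
7 cycles in total.

7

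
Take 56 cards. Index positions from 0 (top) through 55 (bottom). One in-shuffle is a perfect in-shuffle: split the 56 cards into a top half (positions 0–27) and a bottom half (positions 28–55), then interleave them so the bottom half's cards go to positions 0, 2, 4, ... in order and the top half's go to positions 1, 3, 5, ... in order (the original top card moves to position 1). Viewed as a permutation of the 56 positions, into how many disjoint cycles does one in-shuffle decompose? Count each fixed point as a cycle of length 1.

Trace each unvisited position around until it returns:
(0 1 3 7 15 31 ... len 18) (2 5 11 23 47 38 ... len 18) (4 9 19 39 22 45 ... len 18) (18 37)
4 cycles in total.

4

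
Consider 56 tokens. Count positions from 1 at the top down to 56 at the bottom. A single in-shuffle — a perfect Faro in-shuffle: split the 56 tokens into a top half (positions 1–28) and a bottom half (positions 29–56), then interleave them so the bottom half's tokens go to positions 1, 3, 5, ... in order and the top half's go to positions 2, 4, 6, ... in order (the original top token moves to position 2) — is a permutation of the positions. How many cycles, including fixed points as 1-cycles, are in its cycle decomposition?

4

Trace each unvisited position around until it returns:
(1 2 4 8 16 32 ... len 18) (3 6 12 24 48 39 ... len 18) (5 10 20 40 23 46 ... len 18) (19 38)
4 cycles in total.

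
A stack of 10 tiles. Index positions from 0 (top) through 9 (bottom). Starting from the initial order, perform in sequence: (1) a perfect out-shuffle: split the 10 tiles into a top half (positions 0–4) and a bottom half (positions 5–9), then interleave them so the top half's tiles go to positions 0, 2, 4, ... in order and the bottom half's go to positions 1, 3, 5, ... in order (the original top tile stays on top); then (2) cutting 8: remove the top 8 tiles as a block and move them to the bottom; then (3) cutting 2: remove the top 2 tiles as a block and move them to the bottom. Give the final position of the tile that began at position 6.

Track the tile from position 6 forward through each operation:
  after op 1 (out-shuffle): 6 → 3
  after op 2 (cut 8): 3 → 5
  after op 3 (cut 2): 5 → 3

3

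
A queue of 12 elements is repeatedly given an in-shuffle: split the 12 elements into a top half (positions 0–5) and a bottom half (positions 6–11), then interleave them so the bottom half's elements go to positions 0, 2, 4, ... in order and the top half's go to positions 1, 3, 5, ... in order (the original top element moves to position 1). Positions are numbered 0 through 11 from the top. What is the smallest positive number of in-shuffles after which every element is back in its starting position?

The in-shuffle permutes the 12 positions with cycle lengths [12].
Every element is home exactly when every cycle has completed a whole number of laps, i.e. after lcm(12) = 12 in-shuffles.

12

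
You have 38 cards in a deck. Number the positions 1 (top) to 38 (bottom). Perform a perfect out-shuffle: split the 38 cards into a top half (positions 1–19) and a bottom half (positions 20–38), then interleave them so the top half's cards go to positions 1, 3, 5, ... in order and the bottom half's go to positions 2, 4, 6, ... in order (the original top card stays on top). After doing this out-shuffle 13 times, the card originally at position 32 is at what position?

Track position through each out-shuffle: 32 → 26 → 14 → 27 → 16 → ... (continuing for 13 shuffles total) → 22.

22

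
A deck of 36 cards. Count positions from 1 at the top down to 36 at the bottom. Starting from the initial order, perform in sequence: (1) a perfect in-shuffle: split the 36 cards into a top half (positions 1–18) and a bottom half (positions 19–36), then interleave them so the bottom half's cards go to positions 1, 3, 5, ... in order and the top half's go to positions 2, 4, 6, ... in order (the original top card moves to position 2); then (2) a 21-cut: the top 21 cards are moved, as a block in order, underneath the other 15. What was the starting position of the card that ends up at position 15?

18

Undo the operations in reverse order, starting from position 15:
  undo op 2 (cut 21): 15 ← 36
  undo op 1 (in-shuffle, from top half): 36 ← 18
So the card at position 15 came from original position 18.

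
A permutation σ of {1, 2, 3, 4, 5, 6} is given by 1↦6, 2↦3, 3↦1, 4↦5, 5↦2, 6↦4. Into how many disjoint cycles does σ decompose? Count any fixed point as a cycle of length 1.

Cycle decomposition: (1 6 4 5 2 3).
1 cycle.

1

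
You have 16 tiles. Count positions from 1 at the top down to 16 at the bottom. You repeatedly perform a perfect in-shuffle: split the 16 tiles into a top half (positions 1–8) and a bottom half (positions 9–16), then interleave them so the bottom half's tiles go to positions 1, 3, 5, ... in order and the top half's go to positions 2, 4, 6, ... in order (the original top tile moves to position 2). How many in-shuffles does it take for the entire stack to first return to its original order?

The in-shuffle permutes the 16 positions with cycle lengths [8, 8].
Every tile is home exactly when every cycle has completed a whole number of laps, i.e. after lcm(8) = 8 in-shuffles.

8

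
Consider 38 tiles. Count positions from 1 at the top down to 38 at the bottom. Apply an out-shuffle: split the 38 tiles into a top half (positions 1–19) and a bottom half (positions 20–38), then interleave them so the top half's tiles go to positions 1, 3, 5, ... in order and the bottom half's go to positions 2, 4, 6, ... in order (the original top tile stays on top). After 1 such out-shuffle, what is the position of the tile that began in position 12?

Track the tile's position through each out-shuffle:
12 → 23

23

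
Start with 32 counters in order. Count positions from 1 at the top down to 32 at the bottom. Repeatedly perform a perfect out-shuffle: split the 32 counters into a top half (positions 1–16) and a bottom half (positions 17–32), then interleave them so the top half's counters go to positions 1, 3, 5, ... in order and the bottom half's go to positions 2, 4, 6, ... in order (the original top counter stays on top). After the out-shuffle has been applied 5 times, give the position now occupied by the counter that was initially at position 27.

Track the counter's position through each out-shuffle:
27 → 22 → 12 → 23 → 14 → 27

27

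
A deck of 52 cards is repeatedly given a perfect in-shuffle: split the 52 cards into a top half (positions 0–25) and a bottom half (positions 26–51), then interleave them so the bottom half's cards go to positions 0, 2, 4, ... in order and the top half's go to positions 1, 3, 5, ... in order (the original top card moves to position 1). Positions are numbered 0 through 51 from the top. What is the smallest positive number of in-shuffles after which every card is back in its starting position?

The in-shuffle permutes the 52 positions with cycle lengths [52].
Every card is home exactly when every cycle has completed a whole number of laps, i.e. after lcm(52) = 52 in-shuffles.

52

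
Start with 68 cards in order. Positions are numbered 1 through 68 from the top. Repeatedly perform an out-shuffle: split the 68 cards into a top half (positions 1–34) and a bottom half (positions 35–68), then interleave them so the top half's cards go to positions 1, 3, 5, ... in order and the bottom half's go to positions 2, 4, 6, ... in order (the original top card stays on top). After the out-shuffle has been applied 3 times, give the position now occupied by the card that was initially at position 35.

Track the card's position through each out-shuffle:
35 → 2 → 3 → 5

5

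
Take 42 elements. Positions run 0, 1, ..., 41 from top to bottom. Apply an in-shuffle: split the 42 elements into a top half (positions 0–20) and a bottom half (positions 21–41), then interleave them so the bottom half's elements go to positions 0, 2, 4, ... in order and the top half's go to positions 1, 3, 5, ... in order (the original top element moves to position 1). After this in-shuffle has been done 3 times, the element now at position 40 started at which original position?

31

Work backwards from position 40, undoing one in-shuffle at a time:
40 ← 41 ← 20 ← 31
So the element now at position 40 started at position 31.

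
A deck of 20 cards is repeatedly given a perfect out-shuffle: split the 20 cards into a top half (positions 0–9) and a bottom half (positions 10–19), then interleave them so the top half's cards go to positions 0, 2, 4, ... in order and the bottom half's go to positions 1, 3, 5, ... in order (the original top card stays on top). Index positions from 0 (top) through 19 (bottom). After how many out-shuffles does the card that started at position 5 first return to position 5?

18

Follow position 5 under repeated out-shuffles:
5 → 10 → 1 → 2 → 4 → 8 → 16 → 13 → 7 → 14 → 9 → 18 → 17 → 15 → 11 → 3 → 6 → 12 → 5
It first returns after 18 out-shuffles.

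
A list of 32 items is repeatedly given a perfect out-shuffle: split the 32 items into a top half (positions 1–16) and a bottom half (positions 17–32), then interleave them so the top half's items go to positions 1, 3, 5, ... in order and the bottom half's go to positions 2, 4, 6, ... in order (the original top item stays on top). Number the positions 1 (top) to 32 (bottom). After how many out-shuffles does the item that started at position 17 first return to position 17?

5

Follow position 17 under repeated out-shuffles:
17 → 2 → 3 → 5 → 9 → 17
It first returns after 5 out-shuffles.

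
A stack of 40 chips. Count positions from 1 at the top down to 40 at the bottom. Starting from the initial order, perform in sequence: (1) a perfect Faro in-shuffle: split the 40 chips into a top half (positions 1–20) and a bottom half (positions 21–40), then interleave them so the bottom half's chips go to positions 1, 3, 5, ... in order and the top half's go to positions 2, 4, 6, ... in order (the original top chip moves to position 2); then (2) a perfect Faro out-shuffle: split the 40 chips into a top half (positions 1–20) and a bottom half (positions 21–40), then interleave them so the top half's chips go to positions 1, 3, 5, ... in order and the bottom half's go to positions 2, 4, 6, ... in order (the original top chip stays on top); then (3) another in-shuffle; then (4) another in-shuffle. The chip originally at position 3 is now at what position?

3

Track the chip from position 3 forward through each operation:
  after op 1 (in-shuffle): 3 → 6
  after op 2 (out-shuffle): 6 → 11
  after op 3 (in-shuffle): 11 → 22
  after op 4 (in-shuffle): 22 → 3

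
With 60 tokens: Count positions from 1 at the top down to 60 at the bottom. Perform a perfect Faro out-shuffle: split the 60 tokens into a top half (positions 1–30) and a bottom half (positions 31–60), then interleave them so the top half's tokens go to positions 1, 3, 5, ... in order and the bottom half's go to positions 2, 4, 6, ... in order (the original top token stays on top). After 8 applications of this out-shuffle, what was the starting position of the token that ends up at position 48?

Work backwards from position 48, undoing one out-shuffle at a time:
48 ← 54 ← 57 ← 29 ← 15 ← 8 ← 34 ← 47 ← 24
So the token now at position 48 started at position 24.

24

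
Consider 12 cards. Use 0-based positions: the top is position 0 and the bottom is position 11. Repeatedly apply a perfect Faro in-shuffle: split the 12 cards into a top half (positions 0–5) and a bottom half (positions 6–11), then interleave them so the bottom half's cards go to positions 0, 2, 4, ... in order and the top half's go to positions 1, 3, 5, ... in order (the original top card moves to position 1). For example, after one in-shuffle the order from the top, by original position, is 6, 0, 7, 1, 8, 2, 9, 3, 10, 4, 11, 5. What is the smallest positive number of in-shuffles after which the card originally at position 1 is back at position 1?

12

Follow position 1 under repeated in-shuffles:
1 → 3 → 7 → 2 → 5 → 11 → 10 → 8 → 4 → 9 → 6 → 0 → 1
It first returns after 12 in-shuffles.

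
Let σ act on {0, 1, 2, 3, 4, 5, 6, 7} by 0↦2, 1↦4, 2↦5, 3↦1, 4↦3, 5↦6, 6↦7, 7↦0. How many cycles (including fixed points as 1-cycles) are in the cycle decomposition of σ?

2

Cycle decomposition: (0 2 5 6 7) (1 4 3).
2 cycles.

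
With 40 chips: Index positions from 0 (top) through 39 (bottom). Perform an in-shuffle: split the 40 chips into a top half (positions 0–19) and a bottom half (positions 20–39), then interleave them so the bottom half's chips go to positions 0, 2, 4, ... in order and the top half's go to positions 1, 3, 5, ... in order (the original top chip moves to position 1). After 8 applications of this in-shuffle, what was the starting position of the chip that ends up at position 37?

11

Work backwards from position 37, undoing one in-shuffle at a time:
37 ← 18 ← 29 ← 14 ← 27 ← 13 ← 6 ← 23 ← 11
So the chip now at position 37 started at position 11.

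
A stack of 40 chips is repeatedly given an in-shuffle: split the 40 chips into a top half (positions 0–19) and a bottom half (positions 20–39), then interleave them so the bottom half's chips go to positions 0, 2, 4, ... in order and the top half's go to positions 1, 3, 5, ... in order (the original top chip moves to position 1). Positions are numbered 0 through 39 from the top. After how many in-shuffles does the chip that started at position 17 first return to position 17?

20

Follow position 17 under repeated in-shuffles:
17 → 35 → 30 → 20 → 0 → 1 → 3 → 7 → 15 → 31 → 22 → 4 → 9 → 19 → 39 → 38 → 36 → 32 → 24 → 8 → 17
It first returns after 20 in-shuffles.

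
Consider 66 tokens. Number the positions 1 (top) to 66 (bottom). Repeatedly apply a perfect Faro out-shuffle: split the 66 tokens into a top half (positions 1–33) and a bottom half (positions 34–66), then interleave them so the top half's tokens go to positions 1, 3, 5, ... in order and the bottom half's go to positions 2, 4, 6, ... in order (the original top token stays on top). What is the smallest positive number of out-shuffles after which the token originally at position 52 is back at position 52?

12

Follow position 52 under repeated out-shuffles:
52 → 38 → 10 → 19 → 37 → 8 → 15 → 29 → 57 → 48 → 30 → 59 → 52
It first returns after 12 out-shuffles.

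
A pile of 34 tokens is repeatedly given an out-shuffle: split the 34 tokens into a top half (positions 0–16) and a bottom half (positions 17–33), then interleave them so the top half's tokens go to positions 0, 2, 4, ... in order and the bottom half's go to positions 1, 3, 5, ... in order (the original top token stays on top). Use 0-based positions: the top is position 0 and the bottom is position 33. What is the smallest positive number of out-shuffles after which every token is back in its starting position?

10

The out-shuffle permutes the 34 positions with cycle lengths [1, 1, 2, 10, 10, 10].
Every token is home exactly when every cycle has completed a whole number of laps, i.e. after lcm(1, 2, 10) = 10 out-shuffles.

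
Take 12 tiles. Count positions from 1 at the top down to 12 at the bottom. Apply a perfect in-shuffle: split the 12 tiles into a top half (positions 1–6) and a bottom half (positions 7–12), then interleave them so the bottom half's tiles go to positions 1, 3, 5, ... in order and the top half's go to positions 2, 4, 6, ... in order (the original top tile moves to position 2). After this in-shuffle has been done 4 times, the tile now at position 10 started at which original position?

12

Work backwards from position 10, undoing one in-shuffle at a time:
10 ← 5 ← 9 ← 11 ← 12
So the tile now at position 10 started at position 12.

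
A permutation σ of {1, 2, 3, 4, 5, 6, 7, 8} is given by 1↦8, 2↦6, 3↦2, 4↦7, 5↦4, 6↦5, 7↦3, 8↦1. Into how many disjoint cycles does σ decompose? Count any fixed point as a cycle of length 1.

Cycle decomposition: (1 8) (2 6 5 4 7 3).
2 cycles.

2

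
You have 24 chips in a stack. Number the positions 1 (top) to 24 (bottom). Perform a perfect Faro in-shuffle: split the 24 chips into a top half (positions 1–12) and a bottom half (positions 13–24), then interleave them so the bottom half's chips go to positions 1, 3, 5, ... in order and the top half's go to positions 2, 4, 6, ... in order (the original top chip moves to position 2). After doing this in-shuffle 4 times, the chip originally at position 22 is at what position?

2

Track the chip's position through each in-shuffle:
22 → 19 → 13 → 1 → 2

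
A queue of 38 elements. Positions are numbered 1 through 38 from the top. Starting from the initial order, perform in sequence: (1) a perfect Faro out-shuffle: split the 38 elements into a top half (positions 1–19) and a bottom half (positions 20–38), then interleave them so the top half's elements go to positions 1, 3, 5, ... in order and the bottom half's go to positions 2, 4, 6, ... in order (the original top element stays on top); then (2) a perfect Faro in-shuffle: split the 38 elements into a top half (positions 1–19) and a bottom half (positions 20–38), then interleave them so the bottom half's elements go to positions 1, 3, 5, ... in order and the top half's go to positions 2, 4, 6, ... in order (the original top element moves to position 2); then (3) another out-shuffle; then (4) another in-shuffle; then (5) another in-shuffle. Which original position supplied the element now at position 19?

28

Undo the operations in reverse order, starting from position 19:
  undo op 5 (in-shuffle, from bottom half): 19 ← 29
  undo op 4 (in-shuffle, from bottom half): 29 ← 34
  undo op 3 (out-shuffle, from bottom half): 34 ← 36
  undo op 2 (in-shuffle, from top half): 36 ← 18
  undo op 1 (out-shuffle, from bottom half): 18 ← 28
So the element at position 19 came from original position 28.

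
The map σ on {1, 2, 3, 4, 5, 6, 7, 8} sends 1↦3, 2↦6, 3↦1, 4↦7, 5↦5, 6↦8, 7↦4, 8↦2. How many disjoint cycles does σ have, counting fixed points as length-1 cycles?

Cycle decomposition: (1 3) (2 6 8) (4 7) (5).
4 cycles.

4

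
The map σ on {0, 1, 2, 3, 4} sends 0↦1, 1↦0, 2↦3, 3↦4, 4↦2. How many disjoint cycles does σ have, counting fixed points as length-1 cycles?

2

Cycle decomposition: (0 1) (2 3 4).
2 cycles.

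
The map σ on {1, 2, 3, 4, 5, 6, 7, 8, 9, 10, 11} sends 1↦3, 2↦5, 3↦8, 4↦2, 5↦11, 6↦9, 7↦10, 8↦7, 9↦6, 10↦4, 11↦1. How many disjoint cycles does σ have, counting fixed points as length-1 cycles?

Cycle decomposition: (1 3 8 7 10 4 2 5 11) (6 9).
2 cycles.

2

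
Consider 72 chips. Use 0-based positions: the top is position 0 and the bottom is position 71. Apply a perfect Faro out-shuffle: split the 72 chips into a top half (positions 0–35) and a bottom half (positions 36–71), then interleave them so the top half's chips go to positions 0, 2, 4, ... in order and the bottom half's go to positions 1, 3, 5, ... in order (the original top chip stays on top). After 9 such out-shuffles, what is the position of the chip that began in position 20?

Track the chip's position through each out-shuffle:
20 → 40 → 9 → 18 → 36 → 1 → 2 → 4 → 8 → 16

16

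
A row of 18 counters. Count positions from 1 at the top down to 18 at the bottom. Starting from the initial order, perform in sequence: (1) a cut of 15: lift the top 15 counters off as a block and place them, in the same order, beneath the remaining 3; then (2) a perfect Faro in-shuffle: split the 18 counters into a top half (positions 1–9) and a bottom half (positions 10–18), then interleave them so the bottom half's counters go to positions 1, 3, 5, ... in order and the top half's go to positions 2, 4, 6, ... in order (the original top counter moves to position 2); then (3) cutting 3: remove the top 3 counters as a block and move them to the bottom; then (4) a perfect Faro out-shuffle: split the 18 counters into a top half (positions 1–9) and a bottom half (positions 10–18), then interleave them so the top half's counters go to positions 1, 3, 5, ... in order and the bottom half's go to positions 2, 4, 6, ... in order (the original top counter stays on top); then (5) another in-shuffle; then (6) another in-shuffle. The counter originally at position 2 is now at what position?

14

Track the counter from position 2 forward through each operation:
  after op 1 (cut 15): 2 → 5
  after op 2 (in-shuffle): 5 → 10
  after op 3 (cut 3): 10 → 7
  after op 4 (out-shuffle): 7 → 13
  after op 5 (in-shuffle): 13 → 7
  after op 6 (in-shuffle): 7 → 14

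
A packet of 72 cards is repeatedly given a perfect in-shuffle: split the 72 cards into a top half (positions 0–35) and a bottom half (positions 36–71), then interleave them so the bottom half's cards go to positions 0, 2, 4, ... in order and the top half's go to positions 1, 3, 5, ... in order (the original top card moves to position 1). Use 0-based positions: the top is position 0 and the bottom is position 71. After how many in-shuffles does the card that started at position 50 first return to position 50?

9

Follow position 50 under repeated in-shuffles:
50 → 28 → 57 → 42 → 12 → 25 → 51 → 30 → 61 → 50
It first returns after 9 in-shuffles.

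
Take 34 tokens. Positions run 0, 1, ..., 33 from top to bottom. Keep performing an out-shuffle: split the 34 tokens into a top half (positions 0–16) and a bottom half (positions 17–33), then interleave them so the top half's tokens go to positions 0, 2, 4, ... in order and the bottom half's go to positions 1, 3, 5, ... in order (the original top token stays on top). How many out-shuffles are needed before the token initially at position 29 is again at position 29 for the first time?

Follow position 29 under repeated out-shuffles:
29 → 25 → 17 → 1 → 2 → 4 → 8 → 16 → 32 → 31 → 29
It first returns after 10 out-shuffles.

10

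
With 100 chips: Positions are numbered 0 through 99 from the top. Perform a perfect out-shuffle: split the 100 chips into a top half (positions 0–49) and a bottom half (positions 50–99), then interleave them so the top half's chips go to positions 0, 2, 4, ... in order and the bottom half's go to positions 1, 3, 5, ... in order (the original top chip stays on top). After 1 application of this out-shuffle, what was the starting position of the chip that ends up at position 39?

Work backwards from position 39, undoing one out-shuffle at a time:
39 ← 69
So the chip now at position 39 started at position 69.

69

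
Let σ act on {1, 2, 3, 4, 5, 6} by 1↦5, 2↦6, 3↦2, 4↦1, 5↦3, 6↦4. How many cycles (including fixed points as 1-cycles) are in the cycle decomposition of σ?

Cycle decomposition: (1 5 3 2 6 4).
1 cycle.

1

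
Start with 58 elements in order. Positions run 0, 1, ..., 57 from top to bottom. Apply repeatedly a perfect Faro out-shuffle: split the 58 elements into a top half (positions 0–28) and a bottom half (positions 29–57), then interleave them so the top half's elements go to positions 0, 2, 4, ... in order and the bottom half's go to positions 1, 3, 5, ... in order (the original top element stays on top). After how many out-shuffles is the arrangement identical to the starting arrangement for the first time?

The out-shuffle permutes the 58 positions with cycle lengths [1, 1, 2, 18, 18, 18].
Every element is home exactly when every cycle has completed a whole number of laps, i.e. after lcm(1, 2, 18) = 18 out-shuffles.

18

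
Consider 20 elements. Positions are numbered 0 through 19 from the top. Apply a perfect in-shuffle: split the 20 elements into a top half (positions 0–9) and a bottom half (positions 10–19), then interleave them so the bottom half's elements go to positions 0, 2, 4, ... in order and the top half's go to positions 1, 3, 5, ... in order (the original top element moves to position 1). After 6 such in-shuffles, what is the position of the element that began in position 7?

7

Track the element's position through each in-shuffle:
7 → 15 → 10 → 0 → 1 → 3 → 7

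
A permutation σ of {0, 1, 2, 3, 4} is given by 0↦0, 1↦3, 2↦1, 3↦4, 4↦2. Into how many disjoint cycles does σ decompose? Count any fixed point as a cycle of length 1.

Cycle decomposition: (0) (1 3 4 2).
2 cycles.

2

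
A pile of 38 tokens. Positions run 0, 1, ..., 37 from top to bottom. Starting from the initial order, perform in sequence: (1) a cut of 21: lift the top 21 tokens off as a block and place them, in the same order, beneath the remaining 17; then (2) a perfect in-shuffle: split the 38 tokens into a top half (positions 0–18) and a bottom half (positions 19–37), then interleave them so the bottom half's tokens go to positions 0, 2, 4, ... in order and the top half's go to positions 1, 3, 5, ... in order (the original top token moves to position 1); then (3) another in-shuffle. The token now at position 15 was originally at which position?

Undo the operations in reverse order, starting from position 15:
  undo op 3 (in-shuffle, from top half): 15 ← 7
  undo op 2 (in-shuffle, from top half): 7 ← 3
  undo op 1 (cut 21): 3 ← 24
So the token at position 15 came from original position 24.

24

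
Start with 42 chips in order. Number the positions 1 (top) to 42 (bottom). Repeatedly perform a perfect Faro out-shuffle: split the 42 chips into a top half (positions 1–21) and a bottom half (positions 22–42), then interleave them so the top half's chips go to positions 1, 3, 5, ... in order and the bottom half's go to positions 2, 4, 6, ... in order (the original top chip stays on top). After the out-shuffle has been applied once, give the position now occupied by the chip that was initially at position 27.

Track the chip's position through each out-shuffle:
27 → 12

12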